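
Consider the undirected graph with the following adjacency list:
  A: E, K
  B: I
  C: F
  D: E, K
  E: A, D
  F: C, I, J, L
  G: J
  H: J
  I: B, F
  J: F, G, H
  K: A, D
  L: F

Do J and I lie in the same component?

Yes

From J we can reach B, C, F, G, H, I, J, L, which includes I.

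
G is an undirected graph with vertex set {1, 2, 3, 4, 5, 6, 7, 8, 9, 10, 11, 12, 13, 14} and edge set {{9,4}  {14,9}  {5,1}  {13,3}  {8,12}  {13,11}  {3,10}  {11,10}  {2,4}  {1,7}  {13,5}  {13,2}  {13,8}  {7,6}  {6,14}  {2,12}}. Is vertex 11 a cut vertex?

No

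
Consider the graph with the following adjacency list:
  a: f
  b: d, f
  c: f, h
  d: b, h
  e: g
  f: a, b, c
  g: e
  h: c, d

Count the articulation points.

1

Removing f increases the component count from 2 to 3, so f is a cut vertex.
By contrast removing b leaves 2 components; it is not a cut vertex. No other vertex is a cut vertex either.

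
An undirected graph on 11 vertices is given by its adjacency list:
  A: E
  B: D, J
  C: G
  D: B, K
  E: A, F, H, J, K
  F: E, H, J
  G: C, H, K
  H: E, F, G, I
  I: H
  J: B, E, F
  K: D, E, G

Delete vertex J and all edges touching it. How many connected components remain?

1

With J gone, the remaining components are: {A, B, C, D, E, F, G, H, I, K}.
That is 1 component.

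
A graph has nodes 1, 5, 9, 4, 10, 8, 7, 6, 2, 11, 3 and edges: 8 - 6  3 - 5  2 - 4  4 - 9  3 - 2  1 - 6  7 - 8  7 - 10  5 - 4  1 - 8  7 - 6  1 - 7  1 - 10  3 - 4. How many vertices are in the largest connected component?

11 is isolated — a component by itself.
Starting from 2 we can reach 2, 3, 4, 5, 9. That is one component of size 5.
Starting from 1 we can reach 1, 6, 7, 8, 10. That is one component of size 5.
The largest has 5 vertices.

5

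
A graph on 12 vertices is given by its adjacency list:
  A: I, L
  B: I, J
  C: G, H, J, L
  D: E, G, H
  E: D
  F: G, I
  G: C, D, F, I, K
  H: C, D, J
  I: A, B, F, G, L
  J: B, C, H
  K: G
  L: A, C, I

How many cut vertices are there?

2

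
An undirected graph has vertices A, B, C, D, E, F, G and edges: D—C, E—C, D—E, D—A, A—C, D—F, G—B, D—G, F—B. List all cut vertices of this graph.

D

Removing D increases the component count from 1 to 2, so D is a cut vertex.
By contrast removing E leaves 1 component; it is not a cut vertex. No other vertex is a cut vertex either.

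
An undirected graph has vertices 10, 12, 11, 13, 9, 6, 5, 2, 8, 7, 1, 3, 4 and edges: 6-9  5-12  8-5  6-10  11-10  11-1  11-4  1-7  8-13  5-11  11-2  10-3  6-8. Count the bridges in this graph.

8

The edges on the cycle 6-8-5-11-10-6 are not bridges since each lies on that cycle.
But removing 10-3 disconnects 10 from 3; removing 8-13 disconnects 8 from 13; removing 2-11 disconnects 2 from 11; removing 5-12 disconnects 5 from 12 — these are bridges.
In total 8 edges are bridges.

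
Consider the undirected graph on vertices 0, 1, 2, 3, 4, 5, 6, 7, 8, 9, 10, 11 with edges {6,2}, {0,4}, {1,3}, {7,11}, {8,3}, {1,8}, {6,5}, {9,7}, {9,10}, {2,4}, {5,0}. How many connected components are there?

Starting from 1 we can reach 1, 3, 8. That is one component of size 3.
Starting from 7 we can reach 7, 9, 10, 11. That is one component of size 4.
Starting from 0 we can reach 0, 2, 4, 5, 6. That is one component of size 5.
Total: 3 components.

3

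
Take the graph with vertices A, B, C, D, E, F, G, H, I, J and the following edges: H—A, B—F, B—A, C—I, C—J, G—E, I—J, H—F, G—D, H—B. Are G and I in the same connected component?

No

The component containing G is {D, E, G}, and I is not in it.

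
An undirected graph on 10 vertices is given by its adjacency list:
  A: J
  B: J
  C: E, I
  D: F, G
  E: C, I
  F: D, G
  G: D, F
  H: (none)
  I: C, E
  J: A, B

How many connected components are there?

4

H is isolated — a component by itself.
Starting from A we can reach A, B, J. That is one component of size 3.
Starting from D we can reach D, F, G. That is one component of size 3.
Starting from C we can reach C, E, I. That is one component of size 3.
Total: 4 components.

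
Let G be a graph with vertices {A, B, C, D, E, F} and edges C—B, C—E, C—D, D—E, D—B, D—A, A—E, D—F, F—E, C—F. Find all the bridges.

none

The edges on the cycle D-A-E-F-D are not bridges since each lies on that cycle.
Every edge lies on some cycle, so there are no bridges.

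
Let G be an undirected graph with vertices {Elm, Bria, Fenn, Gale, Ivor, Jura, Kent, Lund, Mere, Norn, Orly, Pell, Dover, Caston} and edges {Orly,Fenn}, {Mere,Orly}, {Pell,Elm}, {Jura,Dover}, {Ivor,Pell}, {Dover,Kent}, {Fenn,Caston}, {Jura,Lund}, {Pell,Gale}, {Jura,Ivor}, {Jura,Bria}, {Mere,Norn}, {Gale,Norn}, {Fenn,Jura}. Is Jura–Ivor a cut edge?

After removing Jura–Ivor, the path Jura-Fenn-Orly-Mere-Norn-Gale-Pell-Ivor still connects them, so the edge is not a bridge.

No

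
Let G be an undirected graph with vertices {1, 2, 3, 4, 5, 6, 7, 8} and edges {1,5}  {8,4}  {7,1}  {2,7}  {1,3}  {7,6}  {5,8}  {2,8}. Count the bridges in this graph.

The edges on the cycle 2-7-1-5-8-2 are not bridges since each lies on that cycle.
But removing 7—6 disconnects 7 from 6; removing 1—3 disconnects 1 from 3; removing 8—4 disconnects 8 from 4 — these are bridges.
That makes 3 bridges.

3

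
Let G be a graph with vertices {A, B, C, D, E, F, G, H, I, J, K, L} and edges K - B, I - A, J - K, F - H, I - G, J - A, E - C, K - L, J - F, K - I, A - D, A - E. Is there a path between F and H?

From F we can reach A, B, C, D, E, F, G, H, I, J, K, L, which includes H.

Yes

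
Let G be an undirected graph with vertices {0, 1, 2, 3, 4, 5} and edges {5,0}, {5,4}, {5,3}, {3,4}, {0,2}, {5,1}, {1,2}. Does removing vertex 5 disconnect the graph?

Deleting 5 raises the number of components from 1 to 2, so 5 is a cut vertex.

Yes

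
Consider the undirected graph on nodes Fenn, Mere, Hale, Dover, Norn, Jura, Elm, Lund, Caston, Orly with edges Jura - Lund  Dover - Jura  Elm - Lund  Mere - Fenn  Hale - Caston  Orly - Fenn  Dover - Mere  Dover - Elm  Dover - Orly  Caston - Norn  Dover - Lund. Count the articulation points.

Removing Dover increases the component count from 2 to 3, so Dover is a cut vertex.
Removing Caston increases the component count from 2 to 3, so Caston is a cut vertex.
By contrast removing Mere leaves 2 components; it is not a cut vertex. No other vertex is a cut vertex either.

2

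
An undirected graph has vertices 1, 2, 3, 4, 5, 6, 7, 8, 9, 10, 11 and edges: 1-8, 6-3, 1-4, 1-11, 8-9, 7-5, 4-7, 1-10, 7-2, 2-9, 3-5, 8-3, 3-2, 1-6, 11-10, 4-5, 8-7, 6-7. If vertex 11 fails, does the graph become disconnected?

Deleting 11 leaves 1 component (was 1) (its neighbors 1, 10 remain connected to each other), so 11 is not a cut vertex.

No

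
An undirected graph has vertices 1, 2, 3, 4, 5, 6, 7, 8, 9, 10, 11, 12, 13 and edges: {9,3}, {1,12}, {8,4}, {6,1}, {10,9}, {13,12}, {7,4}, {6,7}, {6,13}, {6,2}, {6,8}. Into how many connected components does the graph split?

4

5 is isolated — a component by itself.
11 is isolated — a component by itself.
Starting from 3 we can reach 3, 9, 10. That is one component of size 3.
Starting from 1 we can reach 1, 2, 4, 6, 7, 8, 12, 13. That is one component of size 8.
Total: 4 components.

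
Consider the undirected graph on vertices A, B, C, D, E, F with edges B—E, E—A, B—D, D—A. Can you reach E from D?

From D we can reach A, B, D, E, which includes E.

Yes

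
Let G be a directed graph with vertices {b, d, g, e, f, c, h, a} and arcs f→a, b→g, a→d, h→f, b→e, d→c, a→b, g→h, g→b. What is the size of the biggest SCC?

{a, b, f, g, h} are all mutually reachable — one SCC of size 5.
{c} is an SCC by itself.
{e} is an SCC by itself.
{d} is an SCC by itself.
The largest has 5 vertices.

5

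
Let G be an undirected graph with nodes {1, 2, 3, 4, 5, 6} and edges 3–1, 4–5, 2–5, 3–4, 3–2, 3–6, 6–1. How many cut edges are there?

0

The edges on the cycle 3-6-1-3 are not bridges since each lies on that cycle.
Every edge lies on some cycle, so there are no bridges.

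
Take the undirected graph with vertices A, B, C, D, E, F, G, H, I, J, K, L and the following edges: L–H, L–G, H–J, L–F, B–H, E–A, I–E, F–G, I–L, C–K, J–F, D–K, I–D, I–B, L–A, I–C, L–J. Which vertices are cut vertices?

I

Removing I increases the component count from 1 to 2, so I is a cut vertex.
By contrast removing F leaves 1 component; it is not a cut vertex. No other vertex is a cut vertex either.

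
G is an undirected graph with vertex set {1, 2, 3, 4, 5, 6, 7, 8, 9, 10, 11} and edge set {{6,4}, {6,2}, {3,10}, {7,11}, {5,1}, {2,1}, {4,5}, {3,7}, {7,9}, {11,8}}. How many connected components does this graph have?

Starting from 1 we can reach 1, 2, 4, 5, 6. That is one component of size 5.
Starting from 3 we can reach 3, 7, 8, 9, 10, 11. That is one component of size 6.
Total: 2 components.

2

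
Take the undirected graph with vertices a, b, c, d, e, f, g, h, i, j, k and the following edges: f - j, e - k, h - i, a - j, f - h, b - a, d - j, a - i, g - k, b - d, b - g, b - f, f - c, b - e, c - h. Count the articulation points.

Removing b increases the component count from 1 to 2, so b is a cut vertex.
By contrast removing c leaves 1 component; it is not a cut vertex. No other vertex is a cut vertex either.

1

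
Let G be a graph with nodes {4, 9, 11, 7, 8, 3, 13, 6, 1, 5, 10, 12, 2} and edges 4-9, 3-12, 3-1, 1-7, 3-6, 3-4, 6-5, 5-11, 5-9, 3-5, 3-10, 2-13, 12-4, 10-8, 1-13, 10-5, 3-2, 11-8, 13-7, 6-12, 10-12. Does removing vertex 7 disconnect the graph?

No

Deleting 7 leaves 1 component (was 1) (its neighbors 1, 13 remain connected to each other), so 7 is not a cut vertex.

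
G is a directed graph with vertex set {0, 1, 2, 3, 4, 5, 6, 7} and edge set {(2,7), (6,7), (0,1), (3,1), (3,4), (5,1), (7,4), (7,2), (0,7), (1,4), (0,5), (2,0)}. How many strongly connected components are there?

6

{0, 2, 7} are all mutually reachable — one SCC of size 3.
{5} is an SCC by itself.
{1} is an SCC by itself.
{3} is an SCC by itself.
{6} is an SCC by itself.
(and 1 more singleton SCC)
That gives 6 strongly connected components.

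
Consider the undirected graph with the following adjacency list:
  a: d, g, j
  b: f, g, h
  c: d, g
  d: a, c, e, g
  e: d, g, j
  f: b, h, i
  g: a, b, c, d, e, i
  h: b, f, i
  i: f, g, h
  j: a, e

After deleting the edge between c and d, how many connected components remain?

1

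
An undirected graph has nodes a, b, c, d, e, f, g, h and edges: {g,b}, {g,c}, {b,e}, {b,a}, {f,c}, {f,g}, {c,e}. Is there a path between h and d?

The component containing h is {h}, and d is not in it.

No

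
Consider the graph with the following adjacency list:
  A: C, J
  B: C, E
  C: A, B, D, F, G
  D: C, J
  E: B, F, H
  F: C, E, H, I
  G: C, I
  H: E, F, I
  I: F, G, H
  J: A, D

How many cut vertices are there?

Removing C increases the component count from 1 to 2, so C is a cut vertex.
By contrast removing I leaves 1 component; it is not a cut vertex. No other vertex is a cut vertex either.

1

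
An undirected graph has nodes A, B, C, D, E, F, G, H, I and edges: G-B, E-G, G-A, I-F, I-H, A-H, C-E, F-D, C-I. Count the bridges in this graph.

The edges on the cycle C-E-G-A-H-I-C are not bridges since each lies on that cycle.
But removing B-G disconnects B from G; removing F-D disconnects F from D; removing F-I disconnects F from I — these are bridges.
That makes 3 bridges.

3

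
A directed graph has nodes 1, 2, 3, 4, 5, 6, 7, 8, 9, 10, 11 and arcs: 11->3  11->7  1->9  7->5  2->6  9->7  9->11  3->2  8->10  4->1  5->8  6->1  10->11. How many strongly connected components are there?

2

{1, 2, 3, 5, 6, 7, 8, 9, 10, 11} are all mutually reachable — one SCC of size 10.
{4} is an SCC by itself.
That gives 2 strongly connected components.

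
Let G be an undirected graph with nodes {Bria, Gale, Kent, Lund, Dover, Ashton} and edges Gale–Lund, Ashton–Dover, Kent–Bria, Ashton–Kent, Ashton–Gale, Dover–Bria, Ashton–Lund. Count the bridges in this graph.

0

The edges on the cycle Ashton-Gale-Lund-Ashton are not bridges since each lies on that cycle.
Every edge lies on some cycle, so there are no bridges.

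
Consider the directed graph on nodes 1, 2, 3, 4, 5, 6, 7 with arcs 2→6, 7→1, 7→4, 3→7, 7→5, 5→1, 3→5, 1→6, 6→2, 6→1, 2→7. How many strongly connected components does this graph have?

{1, 2, 5, 6, 7} are all mutually reachable — one SCC of size 5.
{3} is an SCC by itself.
{4} is an SCC by itself.
That gives 3 strongly connected components.

3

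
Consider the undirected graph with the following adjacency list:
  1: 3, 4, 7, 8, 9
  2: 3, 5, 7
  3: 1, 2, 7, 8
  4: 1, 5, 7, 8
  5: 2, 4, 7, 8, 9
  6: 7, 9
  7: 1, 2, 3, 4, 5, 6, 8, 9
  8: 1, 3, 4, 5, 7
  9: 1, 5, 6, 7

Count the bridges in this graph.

0

The edges on the cycle 2-7-3-2 are not bridges since each lies on that cycle.
Every edge lies on some cycle, so there are no bridges.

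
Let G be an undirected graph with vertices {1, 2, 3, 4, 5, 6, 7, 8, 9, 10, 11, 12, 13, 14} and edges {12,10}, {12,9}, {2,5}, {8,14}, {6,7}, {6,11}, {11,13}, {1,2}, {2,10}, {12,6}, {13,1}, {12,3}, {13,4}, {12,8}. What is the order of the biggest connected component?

Starting from 1 we can reach 1, 2, 3, 4, 5, 6, 7, 8, 9, 10, 11, 12, 13, 14. That is one component of size 14.
The largest has 14 vertices.

14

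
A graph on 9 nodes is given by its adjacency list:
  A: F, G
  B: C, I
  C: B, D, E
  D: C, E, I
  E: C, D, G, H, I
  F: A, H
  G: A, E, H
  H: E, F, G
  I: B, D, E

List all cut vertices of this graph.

E

Removing E increases the component count from 1 to 2, so E is a cut vertex.
By contrast removing G leaves 1 component; it is not a cut vertex. No other vertex is a cut vertex either.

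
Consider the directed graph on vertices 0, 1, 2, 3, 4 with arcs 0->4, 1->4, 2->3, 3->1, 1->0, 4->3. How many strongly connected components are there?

2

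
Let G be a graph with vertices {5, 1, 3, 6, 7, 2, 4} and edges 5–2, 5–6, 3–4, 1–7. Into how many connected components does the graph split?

3

Starting from 1 we can reach 1, 7. That is one component of size 2.
Starting from 3 we can reach 3, 4. That is one component of size 2.
Starting from 2 we can reach 2, 5, 6. That is one component of size 3.
Total: 3 components.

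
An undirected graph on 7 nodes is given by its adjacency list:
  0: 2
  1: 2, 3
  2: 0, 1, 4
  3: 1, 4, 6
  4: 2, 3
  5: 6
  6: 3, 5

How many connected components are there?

Starting from 0 we can reach 0, 1, 2, 3, 4, 5, 6. That is one component of size 7.
Total: 1 component.

1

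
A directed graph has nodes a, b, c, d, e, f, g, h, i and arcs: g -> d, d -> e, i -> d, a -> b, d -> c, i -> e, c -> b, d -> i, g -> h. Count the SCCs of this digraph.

8

{d, i} are all mutually reachable — one SCC of size 2.
{h} is an SCC by itself.
{a} is an SCC by itself.
{c} is an SCC by itself.
{f} is an SCC by itself.
(and 3 more singleton SCCs)
That gives 8 strongly connected components.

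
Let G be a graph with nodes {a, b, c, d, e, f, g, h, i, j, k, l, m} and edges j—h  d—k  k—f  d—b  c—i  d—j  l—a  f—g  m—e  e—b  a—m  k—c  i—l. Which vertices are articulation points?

d, f, j, k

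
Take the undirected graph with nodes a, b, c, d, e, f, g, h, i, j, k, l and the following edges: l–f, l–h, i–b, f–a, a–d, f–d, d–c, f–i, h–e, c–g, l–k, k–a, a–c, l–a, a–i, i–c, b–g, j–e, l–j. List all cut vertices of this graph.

l

Removing l increases the component count from 1 to 2, so l is a cut vertex.
By contrast removing a leaves 1 component; it is not a cut vertex. No other vertex is a cut vertex either.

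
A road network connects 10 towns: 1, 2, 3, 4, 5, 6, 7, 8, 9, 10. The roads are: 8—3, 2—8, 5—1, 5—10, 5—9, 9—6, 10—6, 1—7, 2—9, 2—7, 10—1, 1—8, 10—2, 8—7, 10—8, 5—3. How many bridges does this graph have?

0

The edges on the cycle 5-10-2-9-5 are not bridges since each lies on that cycle.
Every edge lies on some cycle, so there are no bridges.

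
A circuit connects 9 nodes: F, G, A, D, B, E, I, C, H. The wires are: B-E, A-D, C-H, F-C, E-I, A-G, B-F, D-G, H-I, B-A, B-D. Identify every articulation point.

Removing B increases the component count from 1 to 2, so B is a cut vertex.
By contrast removing D leaves 1 component; it is not a cut vertex. No other vertex is a cut vertex either.

B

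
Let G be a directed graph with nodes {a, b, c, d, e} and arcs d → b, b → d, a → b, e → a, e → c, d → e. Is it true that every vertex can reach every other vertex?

No

There is no directed path from c to a, so the graph is not strongly connected.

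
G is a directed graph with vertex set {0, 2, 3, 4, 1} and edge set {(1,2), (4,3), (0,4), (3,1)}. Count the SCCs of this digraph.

5

{3} is an SCC by itself.
{4} is an SCC by itself.
{2} is an SCC by itself.
{1} is an SCC by itself.
{0} is an SCC by itself.
That gives 5 strongly connected components.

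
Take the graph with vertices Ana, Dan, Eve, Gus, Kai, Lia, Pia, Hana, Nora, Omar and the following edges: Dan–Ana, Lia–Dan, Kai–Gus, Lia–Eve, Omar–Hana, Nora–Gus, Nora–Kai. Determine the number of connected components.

4

Pia is isolated — a component by itself.
Starting from Hana we can reach Hana, Omar. That is one component of size 2.
Starting from Gus we can reach Gus, Kai, Nora. That is one component of size 3.
Starting from Ana we can reach Ana, Dan, Eve, Lia. That is one component of size 4.
Total: 4 components.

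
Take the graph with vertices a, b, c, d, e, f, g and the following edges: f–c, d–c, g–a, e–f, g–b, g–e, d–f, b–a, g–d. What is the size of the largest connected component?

Starting from a we can reach a, b, c, d, e, f, g. That is one component of size 7.
The largest has 7 vertices.

7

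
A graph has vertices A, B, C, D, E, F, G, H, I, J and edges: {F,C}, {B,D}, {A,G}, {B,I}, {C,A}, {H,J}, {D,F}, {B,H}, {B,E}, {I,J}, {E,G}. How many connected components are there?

1

Starting from A we can reach A, B, C, D, E, F, G, H, I, J. That is one component of size 10.
Total: 1 component.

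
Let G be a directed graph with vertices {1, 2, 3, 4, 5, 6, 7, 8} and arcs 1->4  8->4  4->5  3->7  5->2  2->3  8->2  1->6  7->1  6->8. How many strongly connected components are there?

1

{1, 2, 3, 4, 5, 6, 7, 8} are all mutually reachable — one SCC of size 8.
That gives 1 strongly connected component.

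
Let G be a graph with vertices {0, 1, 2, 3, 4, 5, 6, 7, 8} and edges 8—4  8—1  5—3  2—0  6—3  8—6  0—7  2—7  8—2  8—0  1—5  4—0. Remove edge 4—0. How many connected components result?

4 and 0 are still connected via 4-8-0, so the component count stays at 1.

1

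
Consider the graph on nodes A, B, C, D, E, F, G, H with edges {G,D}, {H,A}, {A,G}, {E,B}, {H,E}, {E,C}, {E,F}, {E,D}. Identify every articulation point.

Removing E increases the component count from 1 to 4, so E is a cut vertex.
By contrast removing C leaves 1 component; it is not a cut vertex. No other vertex is a cut vertex either.

E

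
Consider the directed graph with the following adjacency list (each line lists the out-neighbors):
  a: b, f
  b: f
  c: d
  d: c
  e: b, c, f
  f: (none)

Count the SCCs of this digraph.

5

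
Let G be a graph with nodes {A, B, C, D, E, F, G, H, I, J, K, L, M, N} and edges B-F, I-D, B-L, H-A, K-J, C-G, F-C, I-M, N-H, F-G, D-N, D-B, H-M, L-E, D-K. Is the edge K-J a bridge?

Yes

Removing K-J leaves no path between K and J: the component count goes from 1 to 2. So it is a bridge.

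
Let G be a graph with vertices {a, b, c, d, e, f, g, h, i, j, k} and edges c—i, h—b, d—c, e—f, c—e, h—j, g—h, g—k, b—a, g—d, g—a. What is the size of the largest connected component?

Starting from a we can reach a, b, c, d, e, f, g, h, i, j, k. That is one component of size 11.
The largest has 11 vertices.

11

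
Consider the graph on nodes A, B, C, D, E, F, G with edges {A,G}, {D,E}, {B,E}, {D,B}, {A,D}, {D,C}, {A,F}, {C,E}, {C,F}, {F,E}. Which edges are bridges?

A-G

The edges on the cycle D-C-E-D are not bridges since each lies on that cycle.
But removing A–G disconnects A from G — this is a bridge.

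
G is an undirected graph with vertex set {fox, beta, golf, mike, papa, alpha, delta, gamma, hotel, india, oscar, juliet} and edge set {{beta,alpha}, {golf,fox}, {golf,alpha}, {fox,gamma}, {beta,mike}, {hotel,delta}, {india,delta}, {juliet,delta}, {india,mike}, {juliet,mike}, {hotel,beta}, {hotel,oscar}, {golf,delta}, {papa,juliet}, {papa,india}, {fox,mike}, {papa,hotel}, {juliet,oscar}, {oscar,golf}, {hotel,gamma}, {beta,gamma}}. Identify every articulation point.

none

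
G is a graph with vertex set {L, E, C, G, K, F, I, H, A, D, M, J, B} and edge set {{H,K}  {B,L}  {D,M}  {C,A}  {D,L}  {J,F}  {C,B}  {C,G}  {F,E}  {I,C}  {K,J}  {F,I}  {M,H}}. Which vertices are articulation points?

Removing C increases the component count from 1 to 3, so C is a cut vertex.
Removing F increases the component count from 1 to 2, so F is a cut vertex.
By contrast removing M leaves 1 component; it is not a cut vertex. No other vertex is a cut vertex either.

C, F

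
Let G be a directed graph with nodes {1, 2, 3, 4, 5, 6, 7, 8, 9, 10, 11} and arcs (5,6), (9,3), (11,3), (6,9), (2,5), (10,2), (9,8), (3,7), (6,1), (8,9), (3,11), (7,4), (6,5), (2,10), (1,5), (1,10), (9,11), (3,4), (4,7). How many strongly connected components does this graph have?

{1, 2, 5, 6, 10} are all mutually reachable — one SCC of size 5.
{3, 11} are all mutually reachable — one SCC of size 2.
{8, 9} are all mutually reachable — one SCC of size 2.
{4, 7} are all mutually reachable — one SCC of size 2.
That gives 4 strongly connected components.

4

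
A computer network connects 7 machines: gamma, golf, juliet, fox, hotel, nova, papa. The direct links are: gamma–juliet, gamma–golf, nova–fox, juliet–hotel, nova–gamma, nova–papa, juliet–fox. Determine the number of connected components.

1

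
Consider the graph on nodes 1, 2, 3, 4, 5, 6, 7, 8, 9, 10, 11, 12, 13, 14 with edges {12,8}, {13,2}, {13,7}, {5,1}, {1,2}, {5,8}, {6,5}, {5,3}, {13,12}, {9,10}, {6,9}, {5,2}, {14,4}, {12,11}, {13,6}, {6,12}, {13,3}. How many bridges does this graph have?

The edges on the cycle 5-1-2-5 are not bridges since each lies on that cycle.
But removing 7-13 disconnects 7 from 13; removing 6-9 disconnects 6 from 9; removing 10-9 disconnects 10 from 9; removing 14-4 disconnects 14 from 4 — these are bridges.
In total 5 edges are bridges.

5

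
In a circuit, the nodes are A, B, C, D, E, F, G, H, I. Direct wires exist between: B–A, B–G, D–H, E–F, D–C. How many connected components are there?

4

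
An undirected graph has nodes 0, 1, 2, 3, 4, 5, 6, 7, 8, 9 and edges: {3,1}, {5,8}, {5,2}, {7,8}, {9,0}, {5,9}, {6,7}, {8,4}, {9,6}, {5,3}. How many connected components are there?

Starting from 0 we can reach 0, 1, 2, 3, 4, 5, 6, 7, 8, 9. That is one component of size 10.
Total: 1 component.

1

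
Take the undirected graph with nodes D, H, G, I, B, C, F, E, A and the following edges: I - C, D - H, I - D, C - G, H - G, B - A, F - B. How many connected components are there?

3

E is isolated — a component by itself.
Starting from A we can reach A, B, F. That is one component of size 3.
Starting from C we can reach C, D, G, H, I. That is one component of size 5.
Total: 3 components.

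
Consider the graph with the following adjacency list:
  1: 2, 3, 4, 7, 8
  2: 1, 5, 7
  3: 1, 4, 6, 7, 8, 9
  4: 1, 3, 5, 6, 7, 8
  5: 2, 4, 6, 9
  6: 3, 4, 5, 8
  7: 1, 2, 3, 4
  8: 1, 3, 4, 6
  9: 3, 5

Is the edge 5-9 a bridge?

No

After removing 5-9, the path 5-4-3-9 still connects them, so the edge is not a bridge.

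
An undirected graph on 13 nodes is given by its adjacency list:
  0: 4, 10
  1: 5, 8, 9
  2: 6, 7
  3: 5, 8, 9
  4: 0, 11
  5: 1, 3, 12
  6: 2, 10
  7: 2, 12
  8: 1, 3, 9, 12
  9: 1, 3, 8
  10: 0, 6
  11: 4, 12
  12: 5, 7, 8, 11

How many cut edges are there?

The edges on the cycle 12-7-2-6-10-0-4-11-12 are not bridges since each lies on that cycle.
Every edge lies on some cycle, so there are no bridges.

0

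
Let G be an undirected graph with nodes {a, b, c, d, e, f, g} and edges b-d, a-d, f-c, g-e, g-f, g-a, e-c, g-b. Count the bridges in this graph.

0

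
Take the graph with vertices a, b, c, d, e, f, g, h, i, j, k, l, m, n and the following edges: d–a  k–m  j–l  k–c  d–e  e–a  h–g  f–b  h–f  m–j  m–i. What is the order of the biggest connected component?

n is isolated — a component by itself.
Starting from a we can reach a, d, e. That is one component of size 3.
Starting from b we can reach b, f, g, h. That is one component of size 4.
Starting from c we can reach c, i, j, k, l, m. That is one component of size 6.
The largest has 6 vertices.

6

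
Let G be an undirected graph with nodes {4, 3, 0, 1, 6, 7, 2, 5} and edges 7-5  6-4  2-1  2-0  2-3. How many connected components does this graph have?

3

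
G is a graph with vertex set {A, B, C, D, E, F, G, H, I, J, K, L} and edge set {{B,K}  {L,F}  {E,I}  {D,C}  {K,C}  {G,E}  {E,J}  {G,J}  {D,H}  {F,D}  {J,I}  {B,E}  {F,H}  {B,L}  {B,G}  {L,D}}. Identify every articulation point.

B

Removing B increases the component count from 2 to 3, so B is a cut vertex.
By contrast removing K leaves 2 components; it is not a cut vertex. No other vertex is a cut vertex either.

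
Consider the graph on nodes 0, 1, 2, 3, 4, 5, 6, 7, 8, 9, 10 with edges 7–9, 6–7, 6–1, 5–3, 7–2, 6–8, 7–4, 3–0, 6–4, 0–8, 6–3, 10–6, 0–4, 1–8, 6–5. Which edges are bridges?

The edges on the cycle 6-5-3-6 are not bridges since each lies on that cycle.
But removing 9–7 disconnects 9 from 7; removing 10–6 disconnects 10 from 6; removing 2–7 disconnects 2 from 7 — these are bridges.

10-6, 2-7, 7-9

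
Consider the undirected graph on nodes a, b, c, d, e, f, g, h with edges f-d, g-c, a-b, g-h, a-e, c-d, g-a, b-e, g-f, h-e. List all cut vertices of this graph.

g

Removing g increases the component count from 1 to 2, so g is a cut vertex.
By contrast removing e leaves 1 component; it is not a cut vertex. No other vertex is a cut vertex either.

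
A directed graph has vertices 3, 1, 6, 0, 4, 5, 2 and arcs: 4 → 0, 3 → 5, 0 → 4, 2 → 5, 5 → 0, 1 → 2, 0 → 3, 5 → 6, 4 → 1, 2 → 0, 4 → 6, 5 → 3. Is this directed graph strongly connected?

No

There is no directed path from 6 to 1, so the graph is not strongly connected.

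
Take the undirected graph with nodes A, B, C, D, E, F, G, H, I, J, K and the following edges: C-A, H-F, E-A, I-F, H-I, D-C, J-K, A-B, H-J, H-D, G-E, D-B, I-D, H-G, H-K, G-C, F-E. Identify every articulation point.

H

Removing H increases the component count from 1 to 2, so H is a cut vertex.
By contrast removing F leaves 1 component; it is not a cut vertex. No other vertex is a cut vertex either.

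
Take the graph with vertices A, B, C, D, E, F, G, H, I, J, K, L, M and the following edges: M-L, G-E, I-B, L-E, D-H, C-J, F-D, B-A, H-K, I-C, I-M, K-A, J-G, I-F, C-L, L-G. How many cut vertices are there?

Removing I increases the component count from 1 to 2, so I is a cut vertex.
By contrast removing E leaves 1 component; it is not a cut vertex. No other vertex is a cut vertex either.

1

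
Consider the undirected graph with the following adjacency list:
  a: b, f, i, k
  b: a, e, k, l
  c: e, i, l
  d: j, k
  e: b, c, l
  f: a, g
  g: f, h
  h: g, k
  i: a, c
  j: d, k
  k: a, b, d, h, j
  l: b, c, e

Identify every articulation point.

Removing k increases the component count from 1 to 2, so k is a cut vertex.
By contrast removing h leaves 1 component; it is not a cut vertex. No other vertex is a cut vertex either.

k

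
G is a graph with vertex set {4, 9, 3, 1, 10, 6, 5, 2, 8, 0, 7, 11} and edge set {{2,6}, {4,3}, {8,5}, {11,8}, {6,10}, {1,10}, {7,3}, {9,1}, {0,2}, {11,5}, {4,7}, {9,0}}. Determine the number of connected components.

3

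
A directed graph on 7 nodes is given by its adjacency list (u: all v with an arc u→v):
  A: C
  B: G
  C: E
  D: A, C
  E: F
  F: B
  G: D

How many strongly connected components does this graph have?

{A, B, C, D, E, F, G} are all mutually reachable — one SCC of size 7.
That gives 1 strongly connected component.

1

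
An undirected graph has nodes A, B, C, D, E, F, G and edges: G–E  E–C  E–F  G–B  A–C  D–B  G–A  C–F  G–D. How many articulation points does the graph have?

1

Removing G increases the component count from 1 to 2, so G is a cut vertex.
By contrast removing C leaves 1 component; it is not a cut vertex. No other vertex is a cut vertex either.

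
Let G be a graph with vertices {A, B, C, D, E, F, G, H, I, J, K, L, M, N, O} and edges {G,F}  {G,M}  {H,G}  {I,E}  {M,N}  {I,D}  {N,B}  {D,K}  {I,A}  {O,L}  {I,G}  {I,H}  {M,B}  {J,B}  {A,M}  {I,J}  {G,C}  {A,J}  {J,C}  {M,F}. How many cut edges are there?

4

The edges on the cycle A-M-N-B-J-A are not bridges since each lies on that cycle.
But removing I–D disconnects I from D; removing I–E disconnects I from E; removing O–L disconnects O from L; removing D–K disconnects D from K — these are bridges.
That makes 4 bridges.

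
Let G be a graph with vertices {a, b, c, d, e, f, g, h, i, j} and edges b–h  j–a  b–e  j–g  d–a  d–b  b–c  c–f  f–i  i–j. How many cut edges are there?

The edges on the cycle d-b-c-f-i-j-a-d are not bridges since each lies on that cycle.
But removing g–j disconnects g from j; removing b–h disconnects b from h; removing b–e disconnects b from e — these are bridges.
That makes 3 bridges.

3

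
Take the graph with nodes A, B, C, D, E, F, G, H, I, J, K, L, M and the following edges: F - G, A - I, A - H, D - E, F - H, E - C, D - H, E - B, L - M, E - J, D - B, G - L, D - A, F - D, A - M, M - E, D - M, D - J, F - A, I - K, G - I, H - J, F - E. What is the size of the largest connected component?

Starting from A we can reach A, B, C, D, E, F, G, H, I, J, K, L, M. That is one component of size 13.
The largest has 13 vertices.

13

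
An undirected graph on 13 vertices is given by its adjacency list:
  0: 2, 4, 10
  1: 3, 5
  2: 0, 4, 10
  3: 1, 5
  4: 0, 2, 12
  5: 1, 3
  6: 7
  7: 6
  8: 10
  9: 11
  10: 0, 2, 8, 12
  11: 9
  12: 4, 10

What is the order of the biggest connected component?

6

Starting from 6 we can reach 6, 7. That is one component of size 2.
Starting from 9 we can reach 9, 11. That is one component of size 2.
Starting from 1 we can reach 1, 3, 5. That is one component of size 3.
Starting from 0 we can reach 0, 2, 4, 8, 10, 12. That is one component of size 6.
The largest has 6 vertices.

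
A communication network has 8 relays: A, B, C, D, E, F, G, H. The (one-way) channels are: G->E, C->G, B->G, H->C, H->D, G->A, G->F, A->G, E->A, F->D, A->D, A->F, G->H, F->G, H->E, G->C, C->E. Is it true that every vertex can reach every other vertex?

No

There is no directed path from F to B, so the graph is not strongly connected.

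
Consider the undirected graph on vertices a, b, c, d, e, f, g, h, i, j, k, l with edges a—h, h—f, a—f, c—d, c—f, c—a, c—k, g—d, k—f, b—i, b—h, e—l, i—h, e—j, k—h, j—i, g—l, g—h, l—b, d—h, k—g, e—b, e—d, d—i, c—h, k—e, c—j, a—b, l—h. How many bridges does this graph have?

0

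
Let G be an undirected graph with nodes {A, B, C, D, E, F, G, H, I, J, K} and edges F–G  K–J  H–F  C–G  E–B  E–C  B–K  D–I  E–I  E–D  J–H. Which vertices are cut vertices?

E

Removing E increases the component count from 2 to 3, so E is a cut vertex.
By contrast removing G leaves 2 components; it is not a cut vertex. No other vertex is a cut vertex either.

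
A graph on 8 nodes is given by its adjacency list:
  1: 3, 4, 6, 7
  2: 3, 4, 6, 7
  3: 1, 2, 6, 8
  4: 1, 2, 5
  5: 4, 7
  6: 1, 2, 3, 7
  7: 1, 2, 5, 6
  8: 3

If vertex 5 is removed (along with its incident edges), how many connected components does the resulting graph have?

1

With 5 gone, the remaining components are: {1, 2, 3, 4, 6, 7, 8}.
That is 1 component.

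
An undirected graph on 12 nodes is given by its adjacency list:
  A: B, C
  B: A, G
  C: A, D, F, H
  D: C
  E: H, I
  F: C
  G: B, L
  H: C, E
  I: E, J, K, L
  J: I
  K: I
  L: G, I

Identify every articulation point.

Removing C increases the component count from 1 to 3, so C is a cut vertex.
Removing I increases the component count from 1 to 3, so I is a cut vertex.
By contrast removing L leaves 1 component; it is not a cut vertex. No other vertex is a cut vertex either.

C, I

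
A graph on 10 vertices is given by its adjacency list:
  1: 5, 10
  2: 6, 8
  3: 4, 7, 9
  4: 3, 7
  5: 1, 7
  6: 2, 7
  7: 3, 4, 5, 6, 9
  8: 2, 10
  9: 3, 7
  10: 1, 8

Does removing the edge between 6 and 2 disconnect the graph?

No

After removing 6-2, the path 6-7-5-1-10-8-2 still connects them, so the edge is not a bridge.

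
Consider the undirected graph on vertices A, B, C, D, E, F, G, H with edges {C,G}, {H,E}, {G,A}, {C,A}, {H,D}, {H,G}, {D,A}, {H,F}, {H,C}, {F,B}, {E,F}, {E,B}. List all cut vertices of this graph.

Removing H increases the component count from 1 to 2, so H is a cut vertex.
By contrast removing E leaves 1 component; it is not a cut vertex. No other vertex is a cut vertex either.

H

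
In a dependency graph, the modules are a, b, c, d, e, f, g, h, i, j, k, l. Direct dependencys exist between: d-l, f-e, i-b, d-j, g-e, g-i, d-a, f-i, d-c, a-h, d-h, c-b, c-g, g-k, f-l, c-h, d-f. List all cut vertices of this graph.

d, g

Removing d increases the component count from 1 to 2, so d is a cut vertex.
Removing g increases the component count from 1 to 2, so g is a cut vertex.
By contrast removing h leaves 1 component; it is not a cut vertex. No other vertex is a cut vertex either.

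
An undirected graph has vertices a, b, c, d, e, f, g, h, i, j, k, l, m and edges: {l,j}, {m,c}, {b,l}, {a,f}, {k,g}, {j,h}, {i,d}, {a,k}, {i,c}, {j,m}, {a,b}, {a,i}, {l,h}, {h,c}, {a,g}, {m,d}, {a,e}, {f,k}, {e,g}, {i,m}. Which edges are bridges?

The edges on the cycle a-f-k-a are not bridges since each lies on that cycle.
Every edge lies on some cycle, so there are no bridges.

none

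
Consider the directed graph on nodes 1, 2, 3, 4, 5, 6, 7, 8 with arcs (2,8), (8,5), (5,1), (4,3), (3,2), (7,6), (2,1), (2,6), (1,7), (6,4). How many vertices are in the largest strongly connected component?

8

{1, 2, 3, 4, 5, 6, 7, 8} are all mutually reachable — one SCC of size 8.
The largest has 8 vertices.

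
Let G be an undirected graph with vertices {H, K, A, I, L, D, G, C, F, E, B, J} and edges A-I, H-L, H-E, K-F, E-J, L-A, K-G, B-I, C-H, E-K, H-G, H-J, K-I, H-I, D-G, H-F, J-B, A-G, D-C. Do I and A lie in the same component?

From I we can reach A, B, C, D, E, F, G, H, I, J, K, L, which includes A.

Yes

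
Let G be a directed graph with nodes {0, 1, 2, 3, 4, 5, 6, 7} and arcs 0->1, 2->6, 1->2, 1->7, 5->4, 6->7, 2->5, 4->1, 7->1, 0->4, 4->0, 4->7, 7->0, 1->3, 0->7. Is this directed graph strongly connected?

No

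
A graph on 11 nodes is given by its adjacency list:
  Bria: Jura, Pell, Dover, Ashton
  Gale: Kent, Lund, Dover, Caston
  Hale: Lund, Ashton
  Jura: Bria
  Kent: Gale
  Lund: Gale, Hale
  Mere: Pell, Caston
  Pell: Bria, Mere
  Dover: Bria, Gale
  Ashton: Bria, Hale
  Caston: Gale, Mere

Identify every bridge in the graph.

The edges on the cycle Dover-Gale-Lund-Hale-Ashton-Bria-Dover are not bridges since each lies on that cycle.
But removing Gale-Kent disconnects Gale from Kent; removing Jura-Bria disconnects Jura from Bria — these are bridges.

Bria-Jura, Gale-Kent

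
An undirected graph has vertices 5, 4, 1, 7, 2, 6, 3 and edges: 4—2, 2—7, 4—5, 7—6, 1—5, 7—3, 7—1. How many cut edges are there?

2

The edges on the cycle 4-2-7-1-5-4 are not bridges since each lies on that cycle.
But removing 7—3 disconnects 7 from 3; removing 7—6 disconnects 7 from 6 — these are bridges.
That makes 2 bridges.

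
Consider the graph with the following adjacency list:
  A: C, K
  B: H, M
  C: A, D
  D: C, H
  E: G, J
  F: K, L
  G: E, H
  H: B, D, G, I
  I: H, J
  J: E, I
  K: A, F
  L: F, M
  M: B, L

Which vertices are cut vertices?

H

Removing H increases the component count from 1 to 2, so H is a cut vertex.
By contrast removing C leaves 1 component; it is not a cut vertex. No other vertex is a cut vertex either.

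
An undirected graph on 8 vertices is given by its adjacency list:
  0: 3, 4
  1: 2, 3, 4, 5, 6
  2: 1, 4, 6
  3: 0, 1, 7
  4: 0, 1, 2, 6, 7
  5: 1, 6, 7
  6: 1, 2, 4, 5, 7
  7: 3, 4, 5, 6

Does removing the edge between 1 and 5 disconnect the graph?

No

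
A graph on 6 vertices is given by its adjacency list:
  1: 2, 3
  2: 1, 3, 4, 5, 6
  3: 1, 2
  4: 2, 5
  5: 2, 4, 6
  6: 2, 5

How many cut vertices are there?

1

Removing 2 increases the component count from 1 to 2, so 2 is a cut vertex.
By contrast removing 4 leaves 1 component; it is not a cut vertex. No other vertex is a cut vertex either.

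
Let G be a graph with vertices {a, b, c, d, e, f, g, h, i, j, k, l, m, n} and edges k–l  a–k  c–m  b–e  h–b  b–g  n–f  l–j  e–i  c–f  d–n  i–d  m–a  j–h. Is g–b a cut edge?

Removing g–b leaves no path between g and b: the component count goes from 1 to 2. So it is a bridge.

Yes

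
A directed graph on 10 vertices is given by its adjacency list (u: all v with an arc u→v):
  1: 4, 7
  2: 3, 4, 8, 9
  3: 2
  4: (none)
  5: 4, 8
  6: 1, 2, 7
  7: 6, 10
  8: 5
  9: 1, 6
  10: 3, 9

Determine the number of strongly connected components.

{1, 2, 3, 6, 7, 9, 10} are all mutually reachable — one SCC of size 7.
{5, 8} are all mutually reachable — one SCC of size 2.
{4} is an SCC by itself.
That gives 3 strongly connected components.

3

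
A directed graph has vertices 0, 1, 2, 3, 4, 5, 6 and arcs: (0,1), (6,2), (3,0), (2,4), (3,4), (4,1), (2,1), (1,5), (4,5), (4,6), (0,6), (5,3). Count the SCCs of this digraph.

{0, 1, 2, 3, 4, 5, 6} are all mutually reachable — one SCC of size 7.
That gives 1 strongly connected component.

1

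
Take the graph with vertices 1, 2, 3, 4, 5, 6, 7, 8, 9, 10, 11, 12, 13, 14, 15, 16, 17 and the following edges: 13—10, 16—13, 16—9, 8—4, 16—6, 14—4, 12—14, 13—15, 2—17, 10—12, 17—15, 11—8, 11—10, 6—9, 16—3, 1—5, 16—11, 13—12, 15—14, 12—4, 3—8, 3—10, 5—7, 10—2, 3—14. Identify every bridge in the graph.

1-5, 5-7

The edges on the cycle 16-6-9-16 are not bridges since each lies on that cycle.
But removing 1—5 disconnects 1 from 5; removing 7—5 disconnects 7 from 5 — these are bridges.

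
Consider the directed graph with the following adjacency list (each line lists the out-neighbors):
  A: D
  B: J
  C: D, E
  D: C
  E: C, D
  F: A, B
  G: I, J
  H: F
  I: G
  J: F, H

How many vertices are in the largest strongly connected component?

4

{B, F, H, J} are all mutually reachable — one SCC of size 4.
{C, D, E} are all mutually reachable — one SCC of size 3.
{G, I} are all mutually reachable — one SCC of size 2.
{A} is an SCC by itself.
The largest has 4 vertices.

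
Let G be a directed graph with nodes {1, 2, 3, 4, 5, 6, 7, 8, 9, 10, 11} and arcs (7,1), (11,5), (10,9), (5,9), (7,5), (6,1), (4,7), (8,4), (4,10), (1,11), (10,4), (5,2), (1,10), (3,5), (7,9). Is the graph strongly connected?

There is no directed path from 3 to 10, so the graph is not strongly connected.

No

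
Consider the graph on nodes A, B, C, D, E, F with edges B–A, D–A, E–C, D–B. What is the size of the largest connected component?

3

F is isolated — a component by itself.
Starting from C we can reach C, E. That is one component of size 2.
Starting from A we can reach A, B, D. That is one component of size 3.
The largest has 3 vertices.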